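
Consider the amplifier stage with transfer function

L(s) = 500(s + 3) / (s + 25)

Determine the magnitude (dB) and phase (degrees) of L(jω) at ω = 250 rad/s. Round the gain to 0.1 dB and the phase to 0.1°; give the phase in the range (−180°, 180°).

53.9 dB, 5.0°

At s = jω = j250:
zero (s+3): 3 + j250 → |·| = √(3²+250²) = √62509 ≈ 250.02, ∠ = arctan(250/3) ≈ 89.31°
pole (s+25): 25 + j250 → |·| = √(25²+250²) = √63125 ≈ 251.25, ∠ = arctan(250/25) ≈ 84.29°
|L| = 500 · 250.02 / 251.25 ≈ 497.55
Gain = 20 log₁₀(497.55) ≈ 53.94 dB
∠L = 89.31° − 84.29° = 5.02°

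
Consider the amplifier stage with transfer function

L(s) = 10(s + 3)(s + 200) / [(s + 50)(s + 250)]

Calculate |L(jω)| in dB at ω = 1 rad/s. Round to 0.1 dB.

-5.9 dB

At s = jω = j1:
zero (s+3): 3 + j1 → |·| = √(3²+1²) = √10 ≈ 3.1623, ∠ = arctan(1/3) ≈ 18.43°
zero (s+200): 200 + j1 → |·| = √(200²+1²) = √40001 ≈ 200, ∠ = arctan(1/200) ≈ 0.29°
pole (s+50): 50 + j1 → |·| = √(50²+1²) = √2501 ≈ 50.01, ∠ = arctan(1/50) ≈ 1.15°
pole (s+250): 250 + j1 → |·| = √(250²+1²) = √62501 ≈ 250, ∠ = arctan(1/250) ≈ 0.23°
|L| = 10 · 632.46 / 12502 ≈ 0.50589
Gain = 20 log₁₀(0.50589) ≈ -5.92 dB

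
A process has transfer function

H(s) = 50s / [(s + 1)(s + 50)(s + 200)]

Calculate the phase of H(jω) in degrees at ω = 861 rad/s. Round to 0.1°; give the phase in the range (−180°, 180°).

-163.5°

At s = jω = j861:
zero at origin: s = j861 → |·| = 861, ∠ = 90.00°
pole (s+1): 1 + j861 → |·| = √(1²+861²) = √741322 ≈ 861, ∠ = arctan(861/1) ≈ 89.93°
pole (s+50): 50 + j861 → |·| = √(50²+861²) = √743821 ≈ 862.45, ∠ = arctan(861/50) ≈ 86.68°
pole (s+200): 200 + j861 → |·| = √(200²+861²) = √781321 ≈ 883.92, ∠ = arctan(861/200) ≈ 76.92°
∠H = 90.00° − 253.53° = -163.53°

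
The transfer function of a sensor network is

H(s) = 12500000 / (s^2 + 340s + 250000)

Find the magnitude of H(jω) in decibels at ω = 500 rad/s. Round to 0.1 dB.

At s = jω = j500:
quadratic: (j500)² + 340·j500 + 250000 = 0 + j170000 → |·| ≈ 1.7e+05, ∠ ≈ 90.00°
|H| = 12500000 / 1.7e+05 ≈ 73.529
Gain = 20 log₁₀(73.529) ≈ 37.33 dB

37.3 dB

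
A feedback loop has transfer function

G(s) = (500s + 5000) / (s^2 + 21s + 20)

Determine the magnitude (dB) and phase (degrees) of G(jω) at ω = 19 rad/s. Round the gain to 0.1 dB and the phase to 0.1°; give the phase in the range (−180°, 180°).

Substitute s = j19:
Numerator: 500(j19) + 5000 = 5000 + j9500
Denominator: (j19)^2 + 21(j19) + 20 = -341 + j399
|N| = √(5000² + 9500²) ≈ 10735, ∠N ≈ 62.24°
|D| = √(341² + 399²) ≈ 524.86, ∠D ≈ 130.52°
|G| = 10735 / 524.86 ≈ 20.453
Gain = 20 log₁₀(20.453) ≈ 26.22 dB
∠G = 62.24° − 130.52° = -68.28°

26.2 dB, -68.3°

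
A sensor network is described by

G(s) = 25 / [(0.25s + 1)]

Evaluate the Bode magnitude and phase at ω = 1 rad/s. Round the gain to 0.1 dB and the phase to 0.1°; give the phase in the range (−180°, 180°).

At ω = 1 rad/s:
pole (1 + j1·0.25) = 1 + j0.25 → |·| ≈ 1.0308, ∠ ≈ 14.04°
|G| = 25 · 1 / (1.0308) ≈ 24.253
Gain = 20 log₁₀(24.253) ≈ 27.70 dB
∠G = (0°) − (14.04°) = -14.04°

27.7 dB, -14.0°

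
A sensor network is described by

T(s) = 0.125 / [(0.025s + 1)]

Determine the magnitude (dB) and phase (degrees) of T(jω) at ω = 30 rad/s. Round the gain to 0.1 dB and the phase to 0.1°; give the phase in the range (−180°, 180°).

At ω = 30 rad/s:
pole (1 + j30·0.025) = 1 + j0.75 → |·| ≈ 1.25, ∠ ≈ 36.87°
|T| = 0.125 · 1 / (1.25) ≈ 0.1
Gain = 20 log₁₀(0.1) ≈ -20.00 dB
∠T = (0°) − (36.87°) = -36.87°

-20.0 dB, -36.9°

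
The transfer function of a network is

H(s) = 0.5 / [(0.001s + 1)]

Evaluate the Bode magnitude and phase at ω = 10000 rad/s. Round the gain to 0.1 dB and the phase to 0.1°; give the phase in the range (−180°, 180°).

At ω = 10000 rad/s:
pole (1 + j10000·0.001) = 1 + j10 → |·| ≈ 10.05, ∠ ≈ 84.29°
|H| = 0.5 · 1 / (10.05) ≈ 0.049751
Gain = 20 log₁₀(0.049751) ≈ -26.06 dB
∠H = (0°) − (84.29°) = -84.29°

-26.1 dB, -84.3°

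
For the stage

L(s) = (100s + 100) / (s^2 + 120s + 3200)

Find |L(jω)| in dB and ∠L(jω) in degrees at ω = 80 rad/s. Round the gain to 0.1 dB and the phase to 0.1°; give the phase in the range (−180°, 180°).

-2.0 dB, -19.2°

Substitute s = j80:
Numerator: 100(j80) + 100 = 100 + j8000
Denominator: (j80)^2 + 120(j80) + 3200 = -3200 + j9600
|N| = √(100² + 8000²) ≈ 8000.6, ∠N ≈ 89.28°
|D| = √(3200² + 9600²) ≈ 10119, ∠D ≈ 108.43°
|L| = 8000.6 / 10119 ≈ 0.79065
Gain = 20 log₁₀(0.79065) ≈ -2.04 dB
∠L = 89.28° − 108.43° = -19.15°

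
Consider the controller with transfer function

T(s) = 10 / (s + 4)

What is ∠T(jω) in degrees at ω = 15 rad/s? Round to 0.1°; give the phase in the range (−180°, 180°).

At s = jω = j15:
pole (s+4): 4 + j15 → |·| = √(4²+15²) = √241 ≈ 15.524, ∠ = arctan(15/4) ≈ 75.07°
∠T = 0.00° − 75.07° = -75.07°

-75.1°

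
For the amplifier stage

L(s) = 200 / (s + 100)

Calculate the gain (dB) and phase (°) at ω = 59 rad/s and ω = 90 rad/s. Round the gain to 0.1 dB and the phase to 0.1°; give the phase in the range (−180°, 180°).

ω = 59: 4.7 dB, -30.5°; ω = 90: 3.4 dB, -42.0°

Substitute s = j59:
Numerator: 200 = 200 + j0
Denominator: (j59) + 100 = 100 + j59
|N| = √(200² + 0²) ≈ 200, ∠N ≈ 0.00°
|D| = √(100² + 59²) ≈ 116.11, ∠D ≈ 30.54°
|L| = 200 / 116.11 ≈ 1.7225
Gain = 20 log₁₀(1.7225) ≈ 4.72 dB
∠L = 0.00° − 30.54° = -30.54°

Substitute s = j90:
Numerator: 200 = 200 + j0
Denominator: (j90) + 100 = 100 + j90
|N| = √(200² + 0²) ≈ 200, ∠N ≈ 0.00°
|D| = √(100² + 90²) ≈ 134.54, ∠D ≈ 41.99°
|L| = 200 / 134.54 ≈ 1.4865
Gain = 20 log₁₀(1.4865) ≈ 3.44 dB
∠L = 0.00° − 41.99° = -41.99°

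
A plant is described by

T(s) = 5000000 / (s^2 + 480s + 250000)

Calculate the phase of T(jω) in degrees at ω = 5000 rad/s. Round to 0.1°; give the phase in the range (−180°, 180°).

-174.5°

At s = jω = j5000:
quadratic: (j5000)² + 480·j5000 + 250000 = -24750000 + j2400000 → |·| ≈ 2.4866e+07, ∠ ≈ 174.46°
∠T = 0.00° − 174.46° = -174.46°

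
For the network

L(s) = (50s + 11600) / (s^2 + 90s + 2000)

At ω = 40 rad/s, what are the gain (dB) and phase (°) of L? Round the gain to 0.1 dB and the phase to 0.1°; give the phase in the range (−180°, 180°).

10.2 dB, -73.9°

Substitute s = j40:
Numerator: 50(j40) + 11600 = 11600 + j2000
Denominator: (j40)^2 + 90(j40) + 2000 = 400 + j3600
|N| = √(11600² + 2000²) ≈ 11771, ∠N ≈ 9.78°
|D| = √(400² + 3600²) ≈ 3622.2, ∠D ≈ 83.66°
|L| = 11771 / 3622.2 ≈ 3.2497
Gain = 20 log₁₀(3.2497) ≈ 10.24 dB
∠L = 9.78° − 83.66° = -73.88°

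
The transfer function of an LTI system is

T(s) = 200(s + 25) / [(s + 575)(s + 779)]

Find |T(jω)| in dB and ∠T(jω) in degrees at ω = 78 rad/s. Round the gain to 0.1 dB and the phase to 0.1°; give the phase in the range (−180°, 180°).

-28.9 dB, 58.8°

At s = jω = j78:
zero (s+25): 25 + j78 → |·| = √(25²+78²) = √6709 ≈ 81.908, ∠ = arctan(78/25) ≈ 72.23°
pole (s+575): 575 + j78 → |·| = √(575²+78²) = √336709 ≈ 580.27, ∠ = arctan(78/575) ≈ 7.73°
pole (s+779): 779 + j78 → |·| = √(779²+78²) = √612925 ≈ 782.9, ∠ = arctan(78/779) ≈ 5.72°
|T| = 200 · 81.908 / 4.5429e+05 ≈ 0.03606
Gain = 20 log₁₀(0.03606) ≈ -28.86 dB
∠T = 72.23° − 13.45° = 58.78°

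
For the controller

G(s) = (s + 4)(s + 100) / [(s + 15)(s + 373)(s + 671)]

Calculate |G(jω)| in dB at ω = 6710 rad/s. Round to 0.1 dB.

At s = jω = j6710:
zero (s+4): 4 + j6710 → |·| = √(4²+6710²) = √45024116 ≈ 6710, ∠ = arctan(6710/4) ≈ 89.97°
zero (s+100): 100 + j6710 → |·| = √(100²+6710²) = √45034100 ≈ 6710.7, ∠ = arctan(6710/100) ≈ 89.15°
pole (s+15): 15 + j6710 → |·| = √(15²+6710²) = √45024325 ≈ 6710, ∠ = arctan(6710/15) ≈ 89.87°
pole (s+373): 373 + j6710 → |·| = √(373²+6710²) = √45163229 ≈ 6720.4, ∠ = arctan(6710/373) ≈ 86.82°
pole (s+671): 671 + j6710 → |·| = √(671²+6710²) = √45474341 ≈ 6743.5, ∠ = arctan(6710/671) ≈ 84.29°
|G| = 1 · 4.5029e+07 / 3.0409e+11 ≈ 0.00014808
Gain = 20 log₁₀(0.00014808) ≈ -76.59 dB

-76.6 dB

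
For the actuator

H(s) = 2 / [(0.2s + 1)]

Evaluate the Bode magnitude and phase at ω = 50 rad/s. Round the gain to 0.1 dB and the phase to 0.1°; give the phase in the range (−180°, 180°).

At ω = 50 rad/s:
pole (1 + j50·0.2) = 1 + j10 → |·| ≈ 10.05, ∠ ≈ 84.29°
|H| = 2 · 1 / (10.05) ≈ 0.199
Gain = 20 log₁₀(0.199) ≈ -14.02 dB
∠H = (0°) − (84.29°) = -84.29°

-14.0 dB, -84.3°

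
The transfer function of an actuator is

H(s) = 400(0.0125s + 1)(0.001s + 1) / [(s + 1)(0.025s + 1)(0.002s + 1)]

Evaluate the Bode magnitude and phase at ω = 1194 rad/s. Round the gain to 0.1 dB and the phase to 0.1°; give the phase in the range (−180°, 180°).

At ω = 1194 rad/s:
zero (1 + j1194·0.0125) = 1 + j14.925 → |·| ≈ 14.958, ∠ ≈ 86.17°
zero (1 + j1194·0.001) = 1 + j1.194 → |·| ≈ 1.5574, ∠ ≈ 50.05°
pole (1 + j1194·1) = 1 + j1194 → |·| ≈ 1194, ∠ ≈ 89.95°
pole (1 + j1194·0.025) = 1 + j29.85 → |·| ≈ 29.867, ∠ ≈ 88.08°
pole (1 + j1194·0.002) = 1 + j2.388 → |·| ≈ 2.5889, ∠ ≈ 67.28°
|H| = 400 · 14.958 · 1.5574 / (1194 · 29.867 · 2.5889) ≈ 0.10093
Gain = 20 log₁₀(0.10093) ≈ -19.92 dB
∠H = (86.17° + 50.05°) − (89.95° + 88.08° + 67.28°) = -109.09°

-19.9 dB, -109.1°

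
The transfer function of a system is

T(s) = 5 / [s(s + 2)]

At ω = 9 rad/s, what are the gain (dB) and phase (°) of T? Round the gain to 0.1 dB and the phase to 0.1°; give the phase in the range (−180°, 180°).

-24.4 dB, -167.5°

At s = jω = j9:
pole (s+2): 2 + j9 → |·| = √(2²+9²) = √85 ≈ 9.2195, ∠ = arctan(9/2) ≈ 77.47°
pole at origin: |s| = 9, ∠ = 90.00° (in denominator)
|T| = 5 / 82.975 ≈ 0.060259
Gain = 20 log₁₀(0.060259) ≈ -24.40 dB
∠T = 0.00° − 167.47° = -167.47°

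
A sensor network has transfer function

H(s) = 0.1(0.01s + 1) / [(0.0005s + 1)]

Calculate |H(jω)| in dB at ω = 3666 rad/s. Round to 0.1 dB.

4.9 dB

At ω = 3666 rad/s:
zero (1 + j3666·0.01) = 1 + j36.66 → |·| ≈ 36.674, ∠ ≈ 88.44°
pole (1 + j3666·0.0005) = 1 + j1.833 → |·| ≈ 2.088, ∠ ≈ 61.39°
|H| = 0.1 · 36.674 / (2.088) ≈ 1.7564
Gain = 20 log₁₀(1.7564) ≈ 4.89 dB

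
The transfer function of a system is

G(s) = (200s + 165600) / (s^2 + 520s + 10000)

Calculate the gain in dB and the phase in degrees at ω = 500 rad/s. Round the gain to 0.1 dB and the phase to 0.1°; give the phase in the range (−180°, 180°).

Substitute s = j500:
Numerator: 200(j500) + 165600 = 165600 + j100000
Denominator: (j500)^2 + 520(j500) + 10000 = -240000 + j260000
|N| = √(165600² + 100000²) ≈ 1.9345e+05, ∠N ≈ 31.13°
|D| = √(240000² + 260000²) ≈ 3.5384e+05, ∠D ≈ 132.71°
|G| = 1.9345e+05 / 3.5384e+05 ≈ 0.54672
Gain = 20 log₁₀(0.54672) ≈ -5.24 dB
∠G = 31.13° − 132.71° = -101.58°

-5.2 dB, -101.6°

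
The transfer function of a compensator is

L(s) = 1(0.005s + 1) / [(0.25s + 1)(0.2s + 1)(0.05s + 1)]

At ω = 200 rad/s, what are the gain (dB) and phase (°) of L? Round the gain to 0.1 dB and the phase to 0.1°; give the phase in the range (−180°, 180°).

At ω = 200 rad/s:
zero (1 + j200·0.005) = 1 + j1 → |·| ≈ 1.4142, ∠ ≈ 45.00°
pole (1 + j200·0.25) = 1 + j50 → |·| ≈ 50.01, ∠ ≈ 88.85°
pole (1 + j200·0.2) = 1 + j40 → |·| ≈ 40.012, ∠ ≈ 88.57°
pole (1 + j200·0.05) = 1 + j10 → |·| ≈ 10.05, ∠ ≈ 84.29°
|L| = 1 · 1.4142 / (50.01 · 40.012 · 10.05) ≈ 7.0323e-05
Gain = 20 log₁₀(7.0323e-05) ≈ -83.06 dB
∠L = (45.00°) − (88.85° + 88.57° + 84.29°) = -216.71° ≡ 143.29° (principal value)

-83.1 dB, 143.3°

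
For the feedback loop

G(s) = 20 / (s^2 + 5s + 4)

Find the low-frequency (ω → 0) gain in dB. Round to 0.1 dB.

14.0 dB

G(0) = 20 / 4 = 5
20 log₁₀(5) ≈ 13.98 dB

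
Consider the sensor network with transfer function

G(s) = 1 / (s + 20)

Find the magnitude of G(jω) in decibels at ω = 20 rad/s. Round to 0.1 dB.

Substitute s = j20:
Numerator: 1 = 1 + j0
Denominator: (j20) + 20 = 20 + j20
|N| = √(1² + 0²) ≈ 1, ∠N ≈ 0.00°
|D| = √(20² + 20²) ≈ 28.284, ∠D ≈ 45.00°
|G| = 1 / 28.284 ≈ 0.035356
Gain = 20 log₁₀(0.035356) ≈ -29.03 dB

-29.0 dB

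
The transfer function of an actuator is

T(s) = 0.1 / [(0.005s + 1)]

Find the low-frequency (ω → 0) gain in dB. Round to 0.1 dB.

-20.0 dB

T(0) = 0.1 · 1 / 1 = 0.1
20 log₁₀(0.1) ≈ -20.00 dB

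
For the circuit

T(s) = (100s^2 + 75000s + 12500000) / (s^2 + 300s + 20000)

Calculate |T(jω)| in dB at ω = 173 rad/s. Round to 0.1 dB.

49.7 dB

Substitute s = j173:
Numerator: 100(j173)^2 + 75000(j173) + 12500000 = 9507100 + j12975000
Denominator: (j173)^2 + 300(j173) + 20000 = -9929 + j51900
|N| = √(9507100² + 12975000²) ≈ 1.6085e+07, ∠N ≈ 53.77°
|D| = √(9929² + 51900²) ≈ 52841, ∠D ≈ 100.83°
|T| = 1.6085e+07 / 52841 ≈ 304.4
Gain = 20 log₁₀(304.4) ≈ 49.67 dB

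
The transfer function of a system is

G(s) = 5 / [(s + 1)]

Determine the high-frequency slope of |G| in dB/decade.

-20 dB/decade

Each pole contributes −20 dB/decade at high frequency; each zero contributes +20 dB/decade.
Net: 0 zero(s) − 1 pole(s) → -20 dB/decade.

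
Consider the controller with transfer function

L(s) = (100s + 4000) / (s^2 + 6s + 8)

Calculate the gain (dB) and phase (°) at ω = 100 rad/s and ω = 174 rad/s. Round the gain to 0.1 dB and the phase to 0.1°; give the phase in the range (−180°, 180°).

ω = 100: 0.6 dB, -108.4°; ω = 174: -4.6 dB, -101.0°

Substitute s = j100:
Numerator: 100(j100) + 4000 = 4000 + j10000
Denominator: (j100)^2 + 6(j100) + 8 = -9992 + j600
|N| = √(4000² + 10000²) ≈ 10770, ∠N ≈ 68.20°
|D| = √(9992² + 600²) ≈ 10010, ∠D ≈ 176.56°
|L| = 10770 / 10010 ≈ 1.0759
Gain = 20 log₁₀(1.0759) ≈ 0.64 dB
∠L = 68.20° − 176.56° = -108.36°

Substitute s = j174:
Numerator: 100(j174) + 4000 = 4000 + j17400
Denominator: (j174)^2 + 6(j174) + 8 = -30268 + j1044
|N| = √(4000² + 17400²) ≈ 17854, ∠N ≈ 77.05°
|D| = √(30268² + 1044²) ≈ 30286, ∠D ≈ 178.02°
|L| = 17854 / 30286 ≈ 0.58951
Gain = 20 log₁₀(0.58951) ≈ -4.59 dB
∠L = 77.05° − 178.02° = -100.97°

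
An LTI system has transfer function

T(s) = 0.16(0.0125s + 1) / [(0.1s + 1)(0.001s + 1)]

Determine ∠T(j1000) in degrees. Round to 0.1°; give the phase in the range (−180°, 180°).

-49.0°

At ω = 1000 rad/s:
zero (1 + j1000·0.0125) = 1 + j12.5 → |·| ≈ 12.54, ∠ ≈ 85.43°
pole (1 + j1000·0.1) = 1 + j100 → |·| ≈ 100, ∠ ≈ 89.43°
pole (1 + j1000·0.001) = 1 + j1 → |·| ≈ 1.4142, ∠ ≈ 45.00°
∠T = (85.43°) − (89.43° + 45.00°) = -49.00°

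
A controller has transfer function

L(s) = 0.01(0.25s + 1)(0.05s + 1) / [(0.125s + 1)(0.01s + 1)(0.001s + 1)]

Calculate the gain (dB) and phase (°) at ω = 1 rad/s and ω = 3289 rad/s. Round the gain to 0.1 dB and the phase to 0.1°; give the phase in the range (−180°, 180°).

ω = 1: -39.8 dB, 9.1°; ω = 3289: -30.7 dB, -71.6°

At ω = 1 rad/s:
zero (1 + j1·0.25) = 1 + j0.25 → |·| ≈ 1.0308, ∠ ≈ 14.04°
zero (1 + j1·0.05) = 1 + j0.05 → |·| ≈ 1.0012, ∠ ≈ 2.86°
pole (1 + j1·0.125) = 1 + j0.125 → |·| ≈ 1.0078, ∠ ≈ 7.13°
pole (1 + j1·0.01) = 1 + j0.01 → |·| ≈ 1, ∠ ≈ 0.57°
pole (1 + j1·0.001) = 1 + j0.001 → |·| ≈ 1, ∠ ≈ 0.06°
|L| = 0.01 · 1.0308 · 1.0012 / (1.0078 · 1 · 1) ≈ 0.01024
Gain = 20 log₁₀(0.01024) ≈ -39.79 dB
∠L = (14.04° + 2.86°) − (7.13° + 0.57° + 0.06°) = 9.14°

At ω = 3289 rad/s:
zero (1 + j3289·0.25) = 1 + j822.25 → |·| ≈ 822.25, ∠ ≈ 89.93°
zero (1 + j3289·0.05) = 1 + j164.45 → |·| ≈ 164.45, ∠ ≈ 89.65°
pole (1 + j3289·0.125) = 1 + j411.125 → |·| ≈ 411.13, ∠ ≈ 89.86°
pole (1 + j3289·0.01) = 1 + j32.89 → |·| ≈ 32.905, ∠ ≈ 88.26°
pole (1 + j3289·0.001) = 1 + j3.289 → |·| ≈ 3.4377, ∠ ≈ 73.09°
|L| = 0.01 · 822.25 · 164.45 / (411.13 · 32.905 · 3.4377) ≈ 0.029076
Gain = 20 log₁₀(0.029076) ≈ -30.73 dB
∠L = (89.93° + 89.65°) − (89.86° + 88.26° + 73.09°) = -71.63°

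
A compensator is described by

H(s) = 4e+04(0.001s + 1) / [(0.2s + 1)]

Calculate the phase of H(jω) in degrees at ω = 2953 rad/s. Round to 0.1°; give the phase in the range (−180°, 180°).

At ω = 2953 rad/s:
zero (1 + j2953·0.001) = 1 + j2.953 → |·| ≈ 3.1177, ∠ ≈ 71.29°
pole (1 + j2953·0.2) = 1 + j590.6 → |·| ≈ 590.6, ∠ ≈ 89.90°
∠H = (71.29°) − (89.90°) = -18.61°

-18.6°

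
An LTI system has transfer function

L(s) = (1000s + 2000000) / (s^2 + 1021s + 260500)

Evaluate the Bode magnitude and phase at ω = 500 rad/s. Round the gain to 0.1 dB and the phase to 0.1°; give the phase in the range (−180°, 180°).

Substitute s = j500:
Numerator: 1000(j500) + 2000000 = 2000000 + j500000
Denominator: (j500)^2 + 1021(j500) + 260500 = 10500 + j510500
|N| = √(2000000² + 500000²) ≈ 2.0616e+06, ∠N ≈ 14.04°
|D| = √(10500² + 510500²) ≈ 5.1061e+05, ∠D ≈ 88.82°
|L| = 2.0616e+06 / 5.1061e+05 ≈ 4.0375
Gain = 20 log₁₀(4.0375) ≈ 12.12 dB
∠L = 14.04° − 88.82° = -74.78°

12.1 dB, -74.8°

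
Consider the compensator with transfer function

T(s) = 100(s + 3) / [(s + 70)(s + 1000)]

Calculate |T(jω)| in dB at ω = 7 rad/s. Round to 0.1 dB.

At s = jω = j7:
zero (s+3): 3 + j7 → |·| = √(3²+7²) = √58 ≈ 7.6158, ∠ = arctan(7/3) ≈ 66.80°
pole (s+70): 70 + j7 → |·| = √(70²+7²) = √4949 ≈ 70.349, ∠ = arctan(7/70) ≈ 5.71°
pole (s+1000): 1000 + j7 → |·| = √(1000²+7²) = √1000049 ≈ 1000, ∠ = arctan(7/1000) ≈ 0.40°
|T| = 100 · 7.6158 / 70349 ≈ 0.010826
Gain = 20 log₁₀(0.010826) ≈ -39.31 dB

-39.3 dB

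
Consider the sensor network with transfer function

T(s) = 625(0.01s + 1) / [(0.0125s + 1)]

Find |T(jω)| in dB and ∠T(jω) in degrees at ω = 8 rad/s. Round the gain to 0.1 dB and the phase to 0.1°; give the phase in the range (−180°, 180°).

At ω = 8 rad/s:
zero (1 + j8·0.01) = 1 + j0.08 → |·| ≈ 1.0032, ∠ ≈ 4.57°
pole (1 + j8·0.0125) = 1 + j0.1 → |·| ≈ 1.005, ∠ ≈ 5.71°
|T| = 625 · 1.0032 / (1.005) ≈ 623.88
Gain = 20 log₁₀(623.88) ≈ 55.90 dB
∠T = (4.57°) − (5.71°) = -1.14°

55.9 dB, -1.1°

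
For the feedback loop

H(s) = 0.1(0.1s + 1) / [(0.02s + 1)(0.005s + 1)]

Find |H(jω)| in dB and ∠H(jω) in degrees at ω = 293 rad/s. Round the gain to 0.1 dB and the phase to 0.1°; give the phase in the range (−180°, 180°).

At ω = 293 rad/s:
zero (1 + j293·0.1) = 1 + j29.3 → |·| ≈ 29.317, ∠ ≈ 88.05°
pole (1 + j293·0.02) = 1 + j5.86 → |·| ≈ 5.9447, ∠ ≈ 80.32°
pole (1 + j293·0.005) = 1 + j1.465 → |·| ≈ 1.7738, ∠ ≈ 55.68°
|H| = 0.1 · 29.317 / (5.9447 · 1.7738) ≈ 0.27803
Gain = 20 log₁₀(0.27803) ≈ -11.12 dB
∠H = (88.05°) − (80.32° + 55.68°) = -47.95°

-11.1 dB, -48.0°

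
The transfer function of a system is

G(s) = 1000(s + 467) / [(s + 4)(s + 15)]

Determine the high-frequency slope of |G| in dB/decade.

Each pole contributes −20 dB/decade at high frequency; each zero contributes +20 dB/decade.
Net: 1 zero(s) − 2 pole(s) → -20 dB/decade.

-20 dB/decade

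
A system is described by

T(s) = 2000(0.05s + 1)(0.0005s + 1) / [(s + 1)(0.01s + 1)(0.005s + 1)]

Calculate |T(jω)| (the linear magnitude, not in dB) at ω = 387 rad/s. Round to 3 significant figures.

11.7

At ω = 387 rad/s:
zero (1 + j387·0.05) = 1 + j19.35 → |·| ≈ 19.376, ∠ ≈ 87.04°
zero (1 + j387·0.0005) = 1 + j0.1935 → |·| ≈ 1.0185, ∠ ≈ 10.95°
pole (1 + j387·1) = 1 + j387 → |·| ≈ 387, ∠ ≈ 89.85°
pole (1 + j387·0.01) = 1 + j3.87 → |·| ≈ 3.9971, ∠ ≈ 75.51°
pole (1 + j387·0.005) = 1 + j1.935 → |·| ≈ 2.1781, ∠ ≈ 62.67°
|T| = 2000 · 19.376 · 1.0185 / (387 · 3.9971 · 2.1781) ≈ 11.714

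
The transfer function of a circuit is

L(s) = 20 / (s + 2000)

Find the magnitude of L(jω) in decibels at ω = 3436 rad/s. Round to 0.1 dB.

Substitute s = j3436:
Numerator: 20 = 20 + j0
Denominator: (j3436) + 2000 = 2000 + j3436
|N| = √(20² + 0²) ≈ 20, ∠N ≈ 0.00°
|D| = √(2000² + 3436²) ≈ 3975.7, ∠D ≈ 59.80°
|L| = 20 / 3975.7 ≈ 0.0050306
Gain = 20 log₁₀(0.0050306) ≈ -45.97 dB

-46.0 dB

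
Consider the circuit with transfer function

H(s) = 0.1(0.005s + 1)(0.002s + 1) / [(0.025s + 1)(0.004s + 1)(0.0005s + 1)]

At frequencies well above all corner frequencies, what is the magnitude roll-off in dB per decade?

Each pole contributes −20 dB/decade at high frequency; each zero contributes +20 dB/decade.
Net: 2 zero(s) − 3 pole(s) → -20 dB/decade.

-20 dB/decade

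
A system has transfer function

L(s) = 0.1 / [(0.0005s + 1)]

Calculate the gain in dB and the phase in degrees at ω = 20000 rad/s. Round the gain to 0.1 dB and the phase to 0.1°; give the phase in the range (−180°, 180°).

-40.0 dB, -84.3°

At ω = 20000 rad/s:
pole (1 + j20000·0.0005) = 1 + j10 → |·| ≈ 10.05, ∠ ≈ 84.29°
|L| = 0.1 · 1 / (10.05) ≈ 0.0099502
Gain = 20 log₁₀(0.0099502) ≈ -40.04 dB
∠L = (0°) − (84.29°) = -84.29°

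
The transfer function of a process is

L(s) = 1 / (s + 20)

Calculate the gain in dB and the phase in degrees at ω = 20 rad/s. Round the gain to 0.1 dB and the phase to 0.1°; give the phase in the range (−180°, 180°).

At s = jω = j20:
pole (s+20): 20 + j20 → |·| = √(20²+20²) = √800 ≈ 28.284, ∠ = arctan(20/20) ≈ 45.00°
|L| = 1 / 28.284 ≈ 0.035356
Gain = 20 log₁₀(0.035356) ≈ -29.03 dB
∠L = 0.00° − 45.00° = -45.00°

-29.0 dB, -45.0°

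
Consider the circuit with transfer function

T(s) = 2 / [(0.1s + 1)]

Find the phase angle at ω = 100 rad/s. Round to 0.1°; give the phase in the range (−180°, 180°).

At ω = 100 rad/s:
pole (1 + j100·0.1) = 1 + j10 → |·| ≈ 10.05, ∠ ≈ 84.29°
∠T = (0°) − (84.29°) = -84.29°

-84.3°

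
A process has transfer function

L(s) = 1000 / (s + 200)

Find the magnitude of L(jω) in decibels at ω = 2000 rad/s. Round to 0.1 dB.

Substitute s = j2000:
Numerator: 1000 = 1000 + j0
Denominator: (j2000) + 200 = 200 + j2000
|N| = √(1000² + 0²) ≈ 1000, ∠N ≈ 0.00°
|D| = √(200² + 2000²) ≈ 2010, ∠D ≈ 84.29°
|L| = 1000 / 2010 ≈ 0.49751
Gain = 20 log₁₀(0.49751) ≈ -6.06 dB

-6.1 dB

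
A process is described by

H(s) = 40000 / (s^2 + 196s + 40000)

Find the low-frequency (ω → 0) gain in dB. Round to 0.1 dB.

H(0) = 40000 / 40000 = 1
20 log₁₀(1) ≈ 0.00 dB

0.0 dB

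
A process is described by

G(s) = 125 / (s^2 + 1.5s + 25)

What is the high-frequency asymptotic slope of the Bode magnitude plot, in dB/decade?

-40 dB/decade

Each pole contributes −20 dB/decade at high frequency; each zero contributes +20 dB/decade.
Net: 0 zero(s) − 2 pole(s) → -40 dB/decade.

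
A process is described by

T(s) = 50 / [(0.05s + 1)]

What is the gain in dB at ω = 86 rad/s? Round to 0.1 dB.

21.1 dB

At ω = 86 rad/s:
pole (1 + j86·0.05) = 1 + j4.3 → |·| ≈ 4.4147, ∠ ≈ 76.91°
|T| = 50 · 1 / (4.4147) ≈ 11.326
Gain = 20 log₁₀(11.326) ≈ 21.08 dB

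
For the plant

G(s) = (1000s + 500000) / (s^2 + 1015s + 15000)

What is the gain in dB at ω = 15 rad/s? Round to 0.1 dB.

Substitute s = j15:
Numerator: 1000(j15) + 500000 = 500000 + j15000
Denominator: (j15)^2 + 1015(j15) + 15000 = 14775 + j15225
|N| = √(500000² + 15000²) ≈ 5.0022e+05, ∠N ≈ 1.72°
|D| = √(14775² + 15225²) ≈ 21216, ∠D ≈ 45.86°
|G| = 5.0022e+05 / 21216 ≈ 23.577
Gain = 20 log₁₀(23.577) ≈ 27.45 dB

27.5 dB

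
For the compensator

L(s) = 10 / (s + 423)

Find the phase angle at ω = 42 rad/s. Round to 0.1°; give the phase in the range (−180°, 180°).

At s = jω = j42:
pole (s+423): 423 + j42 → |·| = √(423²+42²) = √180693 ≈ 425.08, ∠ = arctan(42/423) ≈ 5.67°
∠L = 0.00° − 5.67° = -5.67°

-5.7°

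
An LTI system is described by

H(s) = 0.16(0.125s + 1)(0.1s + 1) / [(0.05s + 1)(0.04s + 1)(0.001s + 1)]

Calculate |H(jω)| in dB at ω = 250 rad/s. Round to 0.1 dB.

At ω = 250 rad/s:
zero (1 + j250·0.125) = 1 + j31.25 → |·| ≈ 31.266, ∠ ≈ 88.17°
zero (1 + j250·0.1) = 1 + j25 → |·| ≈ 25.02, ∠ ≈ 87.71°
pole (1 + j250·0.05) = 1 + j12.5 → |·| ≈ 12.54, ∠ ≈ 85.43°
pole (1 + j250·0.04) = 1 + j10 → |·| ≈ 10.05, ∠ ≈ 84.29°
pole (1 + j250·0.001) = 1 + j0.25 → |·| ≈ 1.0308, ∠ ≈ 14.04°
|H| = 0.16 · 31.266 · 25.02 / (12.54 · 10.05 · 1.0308) ≈ 0.96348
Gain = 20 log₁₀(0.96348) ≈ -0.32 dB

-0.3 dB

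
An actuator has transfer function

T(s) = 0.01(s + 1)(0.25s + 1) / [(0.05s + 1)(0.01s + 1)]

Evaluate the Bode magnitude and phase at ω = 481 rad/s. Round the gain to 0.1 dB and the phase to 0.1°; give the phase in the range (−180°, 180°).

At ω = 481 rad/s:
zero (1 + j481·1) = 1 + j481 → |·| ≈ 481, ∠ ≈ 89.88°
zero (1 + j481·0.25) = 1 + j120.25 → |·| ≈ 120.25, ∠ ≈ 89.52°
pole (1 + j481·0.05) = 1 + j24.05 → |·| ≈ 24.071, ∠ ≈ 87.62°
pole (1 + j481·0.01) = 1 + j4.81 → |·| ≈ 4.9129, ∠ ≈ 78.26°
|T| = 0.01 · 481 · 120.25 / (24.071 · 4.9129) ≈ 4.891
Gain = 20 log₁₀(4.891) ≈ 13.79 dB
∠T = (89.88° + 89.52°) − (87.62° + 78.26°) = 13.52°

13.8 dB, 13.5°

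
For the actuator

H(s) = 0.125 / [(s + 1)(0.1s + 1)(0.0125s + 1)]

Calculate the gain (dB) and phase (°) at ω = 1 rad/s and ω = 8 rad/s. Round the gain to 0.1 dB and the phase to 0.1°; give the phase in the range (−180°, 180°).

ω = 1: -21.1 dB, -51.4°; ω = 8: -38.4 dB, -127.2°

At ω = 1 rad/s:
pole (1 + j1·1) = 1 + j1 → |·| ≈ 1.4142, ∠ ≈ 45.00°
pole (1 + j1·0.1) = 1 + j0.1 → |·| ≈ 1.005, ∠ ≈ 5.71°
pole (1 + j1·0.0125) = 1 + j0.0125 → |·| ≈ 1.0001, ∠ ≈ 0.72°
|H| = 0.125 · 1 / (1.4142 · 1.005 · 1.0001) ≈ 0.087941
Gain = 20 log₁₀(0.087941) ≈ -21.12 dB
∠H = (0°) − (45.00° + 5.71° + 0.72°) = -51.43°

At ω = 8 rad/s:
pole (1 + j8·1) = 1 + j8 → |·| ≈ 8.0623, ∠ ≈ 82.87°
pole (1 + j8·0.1) = 1 + j0.8 → |·| ≈ 1.2806, ∠ ≈ 38.66°
pole (1 + j8·0.0125) = 1 + j0.1 → |·| ≈ 1.005, ∠ ≈ 5.71°
|H| = 0.125 · 1 / (8.0623 · 1.2806 · 1.005) ≈ 0.012047
Gain = 20 log₁₀(0.012047) ≈ -38.38 dB
∠H = (0°) − (82.87° + 38.66° + 5.71°) = -127.24°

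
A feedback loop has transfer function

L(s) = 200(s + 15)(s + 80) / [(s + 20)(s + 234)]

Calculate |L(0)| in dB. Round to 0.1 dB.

L(0) = 200·15·80 / (20·234) ≈ 51.282
20 log₁₀(51.282) ≈ 34.20 dB

34.2 dB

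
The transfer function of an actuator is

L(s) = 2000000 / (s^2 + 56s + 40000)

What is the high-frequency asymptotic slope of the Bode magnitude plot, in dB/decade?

Each pole contributes −20 dB/decade at high frequency; each zero contributes +20 dB/decade.
Net: 0 zero(s) − 2 pole(s) → -40 dB/decade.

-40 dB/decade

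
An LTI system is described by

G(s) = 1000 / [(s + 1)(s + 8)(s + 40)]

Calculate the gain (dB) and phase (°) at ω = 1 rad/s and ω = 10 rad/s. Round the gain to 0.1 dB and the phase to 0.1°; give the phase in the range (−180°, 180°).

ω = 1: 6.8 dB, -53.6°; ω = 10: -14.5 dB, -149.7°

At s = jω = j1:
pole (s+1): 1 + j1 → |·| = √(1²+1²) = √2 ≈ 1.4142, ∠ = arctan(1/1) ≈ 45.00°
pole (s+8): 8 + j1 → |·| = √(8²+1²) = √65 ≈ 8.0623, ∠ = arctan(1/8) ≈ 7.13°
pole (s+40): 40 + j1 → |·| = √(40²+1²) = √1601 ≈ 40.012, ∠ = arctan(1/40) ≈ 1.43°
|G| = 1000 / 456.21 ≈ 2.192
Gain = 20 log₁₀(2.192) ≈ 6.82 dB
∠G = 0.00° − 53.56° = -53.56°

At s = jω = j10:
pole (s+1): 1 + j10 → |·| = √(1²+10²) = √101 ≈ 10.05, ∠ = arctan(10/1) ≈ 84.29°
pole (s+8): 8 + j10 → |·| = √(8²+10²) = √164 ≈ 12.806, ∠ = arctan(10/8) ≈ 51.34°
pole (s+40): 40 + j10 → |·| = √(40²+10²) = √1700 ≈ 41.231, ∠ = arctan(10/40) ≈ 14.04°
|G| = 1000 / 5306.4 ≈ 0.18845
Gain = 20 log₁₀(0.18845) ≈ -14.50 dB
∠G = 0.00° − 149.67° = -149.67°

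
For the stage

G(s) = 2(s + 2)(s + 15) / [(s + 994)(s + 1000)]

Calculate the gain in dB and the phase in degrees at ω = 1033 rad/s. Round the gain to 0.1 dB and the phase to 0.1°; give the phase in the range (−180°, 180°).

At s = jω = j1033:
zero (s+2): 2 + j1033 → |·| = √(2²+1033²) = √1067093 ≈ 1033, ∠ = arctan(1033/2) ≈ 89.89°
zero (s+15): 15 + j1033 → |·| = √(15²+1033²) = √1067314 ≈ 1033.1, ∠ = arctan(1033/15) ≈ 89.17°
pole (s+994): 994 + j1033 → |·| = √(994²+1033²) = √2055125 ≈ 1433.6, ∠ = arctan(1033/994) ≈ 46.10°
pole (s+1000): 1000 + j1033 → |·| = √(1000²+1033²) = √2067089 ≈ 1437.7, ∠ = arctan(1033/1000) ≈ 45.93°
|G| = 2 · 1.0672e+06 / 2.0611e+06 ≈ 1.0356
Gain = 20 log₁₀(1.0356) ≈ 0.30 dB
∠G = 179.06° − 92.03° = 87.03°

0.3 dB, 87.0°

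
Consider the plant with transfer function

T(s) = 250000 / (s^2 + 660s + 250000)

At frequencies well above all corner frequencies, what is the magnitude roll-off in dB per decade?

-40 dB/decade

Each pole contributes −20 dB/decade at high frequency; each zero contributes +20 dB/decade.
Net: 0 zero(s) − 2 pole(s) → -40 dB/decade.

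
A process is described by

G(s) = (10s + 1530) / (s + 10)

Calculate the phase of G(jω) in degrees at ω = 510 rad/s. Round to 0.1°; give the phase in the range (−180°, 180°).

-15.6°

Substitute s = j510:
Numerator: 10(j510) + 1530 = 1530 + j5100
Denominator: (j510) + 10 = 10 + j510
|N| = √(1530² + 5100²) ≈ 5324.6, ∠N ≈ 73.30°
|D| = √(10² + 510²) ≈ 510.1, ∠D ≈ 88.88°
∠G = 73.30° − 88.88° = -15.58°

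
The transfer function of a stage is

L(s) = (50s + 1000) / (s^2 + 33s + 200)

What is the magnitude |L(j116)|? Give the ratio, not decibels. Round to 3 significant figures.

Substitute s = j116:
Numerator: 50(j116) + 1000 = 1000 + j5800
Denominator: (j116)^2 + 33(j116) + 200 = -13256 + j3828
|N| = √(1000² + 5800²) ≈ 5885.6, ∠N ≈ 80.22°
|D| = √(13256² + 3828²) ≈ 13798, ∠D ≈ 163.89°
|L| = 5885.6 / 13798 ≈ 0.42655

0.427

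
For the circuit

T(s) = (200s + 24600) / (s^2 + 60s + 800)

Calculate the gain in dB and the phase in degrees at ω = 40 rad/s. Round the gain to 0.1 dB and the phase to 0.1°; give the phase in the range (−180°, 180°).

Substitute s = j40:
Numerator: 200(j40) + 24600 = 24600 + j8000
Denominator: (j40)^2 + 60(j40) + 800 = -800 + j2400
|N| = √(24600² + 8000²) ≈ 25868, ∠N ≈ 18.01°
|D| = √(800² + 2400²) ≈ 2529.8, ∠D ≈ 108.43°
|T| = 25868 / 2529.8 ≈ 10.225
Gain = 20 log₁₀(10.225) ≈ 20.19 dB
∠T = 18.01° − 108.43° = -90.42°

20.2 dB, -90.4°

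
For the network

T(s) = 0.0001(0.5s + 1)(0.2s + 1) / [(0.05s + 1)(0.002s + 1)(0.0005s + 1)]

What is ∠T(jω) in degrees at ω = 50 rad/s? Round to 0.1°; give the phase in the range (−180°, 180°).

At ω = 50 rad/s:
zero (1 + j50·0.5) = 1 + j25 → |·| ≈ 25.02, ∠ ≈ 87.71°
zero (1 + j50·0.2) = 1 + j10 → |·| ≈ 10.05, ∠ ≈ 84.29°
pole (1 + j50·0.05) = 1 + j2.5 → |·| ≈ 2.6926, ∠ ≈ 68.20°
pole (1 + j50·0.002) = 1 + j0.1 → |·| ≈ 1.005, ∠ ≈ 5.71°
pole (1 + j50·0.0005) = 1 + j0.025 → |·| ≈ 1.0003, ∠ ≈ 1.43°
∠T = (87.71° + 84.29°) − (68.20° + 5.71° + 1.43°) = 96.66°

96.7°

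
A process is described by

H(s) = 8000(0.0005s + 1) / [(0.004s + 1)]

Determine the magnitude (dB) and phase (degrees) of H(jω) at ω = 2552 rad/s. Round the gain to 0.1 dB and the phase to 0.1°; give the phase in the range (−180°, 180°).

62.0 dB, -32.5°

At ω = 2552 rad/s:
zero (1 + j2552·0.0005) = 1 + j1.276 → |·| ≈ 1.6212, ∠ ≈ 51.91°
pole (1 + j2552·0.004) = 1 + j10.208 → |·| ≈ 10.257, ∠ ≈ 84.41°
|H| = 8000 · 1.6212 / (10.257) ≈ 1264.5
Gain = 20 log₁₀(1264.5) ≈ 62.04 dB
∠H = (51.91°) − (84.41°) = -32.50°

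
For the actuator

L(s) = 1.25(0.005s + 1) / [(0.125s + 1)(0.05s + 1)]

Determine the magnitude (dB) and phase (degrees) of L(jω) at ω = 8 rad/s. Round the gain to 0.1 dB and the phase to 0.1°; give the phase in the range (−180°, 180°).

-1.7 dB, -64.5°

At ω = 8 rad/s:
zero (1 + j8·0.005) = 1 + j0.04 → |·| ≈ 1.0008, ∠ ≈ 2.29°
pole (1 + j8·0.125) = 1 + j1 → |·| ≈ 1.4142, ∠ ≈ 45.00°
pole (1 + j8·0.05) = 1 + j0.4 → |·| ≈ 1.077, ∠ ≈ 21.80°
|L| = 1.25 · 1.0008 / (1.4142 · 1.077) ≈ 0.82135
Gain = 20 log₁₀(0.82135) ≈ -1.71 dB
∠L = (2.29°) − (45.00° + 21.80°) = -64.51°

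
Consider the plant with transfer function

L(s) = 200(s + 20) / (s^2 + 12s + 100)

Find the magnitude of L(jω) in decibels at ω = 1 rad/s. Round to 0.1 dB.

32.1 dB

At s = jω = j1:
zero (s+20): 20 + j1 → |·| = √(20²+1²) = √401 ≈ 20.025, ∠ = arctan(1/20) ≈ 2.86°
quadratic: (j1)² + 12·j1 + 100 = 99 + j12 → |·| ≈ 99.725, ∠ ≈ 6.91°
|L| = 200 · 20.025 / 99.725 ≈ 40.16
Gain = 20 log₁₀(40.16) ≈ 32.08 dB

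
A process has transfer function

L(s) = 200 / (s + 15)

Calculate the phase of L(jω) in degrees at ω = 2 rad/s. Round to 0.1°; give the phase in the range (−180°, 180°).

Substitute s = j2:
Numerator: 200 = 200 + j0
Denominator: (j2) + 15 = 15 + j2
|N| = √(200² + 0²) ≈ 200, ∠N ≈ 0.00°
|D| = √(15² + 2²) ≈ 15.133, ∠D ≈ 7.59°
∠L = 0.00° − 7.59° = -7.59°

-7.6°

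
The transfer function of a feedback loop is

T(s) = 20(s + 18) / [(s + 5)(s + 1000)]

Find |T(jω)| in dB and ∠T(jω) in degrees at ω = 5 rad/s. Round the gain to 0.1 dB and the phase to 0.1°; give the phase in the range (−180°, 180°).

At s = jω = j5:
zero (s+18): 18 + j5 → |·| = √(18²+5²) = √349 ≈ 18.682, ∠ = arctan(5/18) ≈ 15.52°
pole (s+5): 5 + j5 → |·| = √(5²+5²) = √50 ≈ 7.0711, ∠ = arctan(5/5) ≈ 45.00°
pole (s+1000): 1000 + j5 → |·| = √(1000²+5²) = √1000025 ≈ 1000, ∠ = arctan(5/1000) ≈ 0.29°
|T| = 20 · 18.682 / 7071.1 ≈ 0.05284
Gain = 20 log₁₀(0.05284) ≈ -25.54 dB
∠T = 15.52° − 45.29° = -29.77°

-25.5 dB, -29.8°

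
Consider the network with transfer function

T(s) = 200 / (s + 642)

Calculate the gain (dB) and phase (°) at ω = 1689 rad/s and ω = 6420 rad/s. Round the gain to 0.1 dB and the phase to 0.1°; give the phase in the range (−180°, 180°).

ω = 1689: -19.1 dB, -69.2°; ω = 6420: -30.2 dB, -84.3°

Substitute s = j1689:
Numerator: 200 = 200 + j0
Denominator: (j1689) + 642 = 642 + j1689
|N| = √(200² + 0²) ≈ 200, ∠N ≈ 0.00°
|D| = √(642² + 1689²) ≈ 1806.9, ∠D ≈ 69.19°
|T| = 200 / 1806.9 ≈ 0.11069
Gain = 20 log₁₀(0.11069) ≈ -19.12 dB
∠T = 0.00° − 69.19° = -69.19°

Substitute s = j6420:
Numerator: 200 = 200 + j0
Denominator: (j6420) + 642 = 642 + j6420
|N| = √(200² + 0²) ≈ 200, ∠N ≈ 0.00°
|D| = √(642² + 6420²) ≈ 6452, ∠D ≈ 84.29°
|T| = 200 / 6452 ≈ 0.030998
Gain = 20 log₁₀(0.030998) ≈ -30.17 dB
∠T = 0.00° − 84.29° = -84.29°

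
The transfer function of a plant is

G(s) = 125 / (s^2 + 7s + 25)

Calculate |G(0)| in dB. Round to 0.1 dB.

14.0 dB

G(0) = 125 / 25 = 5
20 log₁₀(5) ≈ 13.98 dB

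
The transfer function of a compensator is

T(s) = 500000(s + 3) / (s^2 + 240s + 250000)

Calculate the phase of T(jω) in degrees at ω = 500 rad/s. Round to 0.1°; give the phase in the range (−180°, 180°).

At s = jω = j500:
zero (s+3): 3 + j500 → |·| = √(3²+500²) = √250009 ≈ 500.01, ∠ = arctan(500/3) ≈ 89.66°
quadratic: (j500)² + 240·j500 + 250000 = 0 + j120000 → |·| ≈ 1.2e+05, ∠ ≈ 90.00°
∠T = 89.66° − 90.00° = -0.34°

-0.3°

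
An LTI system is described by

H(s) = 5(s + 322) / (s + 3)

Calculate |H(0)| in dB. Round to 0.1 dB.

54.6 dB

H(0) = 5·322 / (3) ≈ 536.67
20 log₁₀(536.67) ≈ 54.59 dB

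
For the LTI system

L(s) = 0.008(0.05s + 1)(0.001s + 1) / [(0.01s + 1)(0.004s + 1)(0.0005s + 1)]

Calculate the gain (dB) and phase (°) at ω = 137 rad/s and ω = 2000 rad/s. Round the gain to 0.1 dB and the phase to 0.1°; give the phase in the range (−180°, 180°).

At ω = 137 rad/s:
zero (1 + j137·0.05) = 1 + j6.85 → |·| ≈ 6.9226, ∠ ≈ 81.69°
zero (1 + j137·0.001) = 1 + j0.137 → |·| ≈ 1.0093, ∠ ≈ 7.80°
pole (1 + j137·0.01) = 1 + j1.37 → |·| ≈ 1.6961, ∠ ≈ 53.87°
pole (1 + j137·0.004) = 1 + j0.548 → |·| ≈ 1.1403, ∠ ≈ 28.72°
pole (1 + j137·0.0005) = 1 + j0.0685 → |·| ≈ 1.0023, ∠ ≈ 3.92°
|L| = 0.008 · 6.9226 · 1.0093 / (1.6961 · 1.1403 · 1.0023) ≈ 0.028834
Gain = 20 log₁₀(0.028834) ≈ -30.80 dB
∠L = (81.69° + 7.80°) − (53.87° + 28.72° + 3.92°) = 2.98°

At ω = 2000 rad/s:
zero (1 + j2000·0.05) = 1 + j100 → |·| ≈ 100, ∠ ≈ 89.43°
zero (1 + j2000·0.001) = 1 + j2 → |·| ≈ 2.2361, ∠ ≈ 63.43°
pole (1 + j2000·0.01) = 1 + j20 → |·| ≈ 20.025, ∠ ≈ 87.14°
pole (1 + j2000·0.004) = 1 + j8 → |·| ≈ 8.0623, ∠ ≈ 82.87°
pole (1 + j2000·0.0005) = 1 + j1 → |·| ≈ 1.4142, ∠ ≈ 45.00°
|L| = 0.008 · 100 · 2.2361 / (20.025 · 8.0623 · 1.4142) ≈ 0.007835
Gain = 20 log₁₀(0.007835) ≈ -42.12 dB
∠L = (89.43° + 63.43°) − (87.14° + 82.87° + 45.00°) = -62.15°

ω = 137: -30.8 dB, 3.0°; ω = 2000: -42.1 dB, -62.2°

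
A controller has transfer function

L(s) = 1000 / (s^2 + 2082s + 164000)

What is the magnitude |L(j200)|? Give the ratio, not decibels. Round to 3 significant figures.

Substitute s = j200:
Numerator: 1000 = 1000 + j0
Denominator: (j200)^2 + 2082(j200) + 164000 = 124000 + j416400
|N| = √(1000² + 0²) ≈ 1000, ∠N ≈ 0.00°
|D| = √(124000² + 416400²) ≈ 4.3447e+05, ∠D ≈ 73.42°
|L| = 1000 / 4.3447e+05 ≈ 0.0023017

0.00230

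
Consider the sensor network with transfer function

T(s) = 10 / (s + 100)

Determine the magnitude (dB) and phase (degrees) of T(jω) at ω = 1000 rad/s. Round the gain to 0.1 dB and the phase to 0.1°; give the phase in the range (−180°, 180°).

At s = jω = j1000:
pole (s+100): 100 + j1000 → |·| = √(100²+1000²) = √1010000 ≈ 1005, ∠ = arctan(1000/100) ≈ 84.29°
|T| = 10 / 1005 ≈ 0.0099502
Gain = 20 log₁₀(0.0099502) ≈ -40.04 dB
∠T = 0.00° − 84.29° = -84.29°

-40.0 dB, -84.3°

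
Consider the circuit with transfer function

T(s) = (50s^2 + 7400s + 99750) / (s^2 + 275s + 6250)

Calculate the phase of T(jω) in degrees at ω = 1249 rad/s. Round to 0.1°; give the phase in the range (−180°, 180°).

Substitute s = j1249:
Numerator: 50(j1249)^2 + 7400(j1249) + 99750 = -77900300 + j9242600
Denominator: (j1249)^2 + 275(j1249) + 6250 = -1553751 + j343475
|N| = √(77900300² + 9242600²) ≈ 7.8447e+07, ∠N ≈ 173.23°
|D| = √(1553751² + 343475²) ≈ 1.5913e+06, ∠D ≈ 167.53°
∠T = 173.23° − 167.53° = 5.70°

5.7°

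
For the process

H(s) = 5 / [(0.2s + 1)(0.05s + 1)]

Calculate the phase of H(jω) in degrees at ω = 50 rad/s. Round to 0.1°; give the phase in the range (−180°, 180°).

-152.5°

At ω = 50 rad/s:
pole (1 + j50·0.2) = 1 + j10 → |·| ≈ 10.05, ∠ ≈ 84.29°
pole (1 + j50·0.05) = 1 + j2.5 → |·| ≈ 2.6926, ∠ ≈ 68.20°
∠H = (0°) − (84.29° + 68.20°) = -152.49°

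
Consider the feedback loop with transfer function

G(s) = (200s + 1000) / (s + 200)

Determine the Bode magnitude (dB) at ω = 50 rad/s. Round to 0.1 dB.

33.8 dB

Substitute s = j50:
Numerator: 200(j50) + 1000 = 1000 + j10000
Denominator: (j50) + 200 = 200 + j50
|N| = √(1000² + 10000²) ≈ 10050, ∠N ≈ 84.29°
|D| = √(200² + 50²) ≈ 206.16, ∠D ≈ 14.04°
|G| = 10050 / 206.16 ≈ 48.749
Gain = 20 log₁₀(48.749) ≈ 33.76 dB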